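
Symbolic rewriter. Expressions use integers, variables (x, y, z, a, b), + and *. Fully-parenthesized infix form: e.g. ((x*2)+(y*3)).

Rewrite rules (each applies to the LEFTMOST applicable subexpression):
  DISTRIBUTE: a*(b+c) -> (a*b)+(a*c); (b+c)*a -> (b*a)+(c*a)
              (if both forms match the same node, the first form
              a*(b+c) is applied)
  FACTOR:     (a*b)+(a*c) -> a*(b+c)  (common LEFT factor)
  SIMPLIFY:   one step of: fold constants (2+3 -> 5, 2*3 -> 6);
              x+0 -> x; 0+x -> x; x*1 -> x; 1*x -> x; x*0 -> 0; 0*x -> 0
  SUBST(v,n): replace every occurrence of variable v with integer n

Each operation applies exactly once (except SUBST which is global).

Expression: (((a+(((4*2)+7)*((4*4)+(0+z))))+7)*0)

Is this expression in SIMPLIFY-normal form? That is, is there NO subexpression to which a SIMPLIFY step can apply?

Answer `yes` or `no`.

Expression: (((a+(((4*2)+7)*((4*4)+(0+z))))+7)*0)
Scanning for simplifiable subexpressions (pre-order)...
  at root: (((a+(((4*2)+7)*((4*4)+(0+z))))+7)*0) (SIMPLIFIABLE)
  at L: ((a+(((4*2)+7)*((4*4)+(0+z))))+7) (not simplifiable)
  at LL: (a+(((4*2)+7)*((4*4)+(0+z)))) (not simplifiable)
  at LLR: (((4*2)+7)*((4*4)+(0+z))) (not simplifiable)
  at LLRL: ((4*2)+7) (not simplifiable)
  at LLRLL: (4*2) (SIMPLIFIABLE)
  at LLRR: ((4*4)+(0+z)) (not simplifiable)
  at LLRRL: (4*4) (SIMPLIFIABLE)
  at LLRRR: (0+z) (SIMPLIFIABLE)
Found simplifiable subexpr at path root: (((a+(((4*2)+7)*((4*4)+(0+z))))+7)*0)
One SIMPLIFY step would give: 0
-> NOT in normal form.

Answer: no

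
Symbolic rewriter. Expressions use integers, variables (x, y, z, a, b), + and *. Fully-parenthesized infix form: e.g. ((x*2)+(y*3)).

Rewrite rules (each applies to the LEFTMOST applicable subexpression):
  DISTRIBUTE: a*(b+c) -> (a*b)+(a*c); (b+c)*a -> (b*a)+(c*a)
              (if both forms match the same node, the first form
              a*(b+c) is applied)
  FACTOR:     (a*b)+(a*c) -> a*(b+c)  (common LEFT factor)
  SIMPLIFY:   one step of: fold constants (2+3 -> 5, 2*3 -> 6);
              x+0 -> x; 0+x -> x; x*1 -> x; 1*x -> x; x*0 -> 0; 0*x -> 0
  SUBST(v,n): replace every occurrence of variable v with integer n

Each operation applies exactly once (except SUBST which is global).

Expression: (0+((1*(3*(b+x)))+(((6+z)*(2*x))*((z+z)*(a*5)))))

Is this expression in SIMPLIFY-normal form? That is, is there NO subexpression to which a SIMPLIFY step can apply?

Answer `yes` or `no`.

Answer: no

Derivation:
Expression: (0+((1*(3*(b+x)))+(((6+z)*(2*x))*((z+z)*(a*5)))))
Scanning for simplifiable subexpressions (pre-order)...
  at root: (0+((1*(3*(b+x)))+(((6+z)*(2*x))*((z+z)*(a*5))))) (SIMPLIFIABLE)
  at R: ((1*(3*(b+x)))+(((6+z)*(2*x))*((z+z)*(a*5)))) (not simplifiable)
  at RL: (1*(3*(b+x))) (SIMPLIFIABLE)
  at RLR: (3*(b+x)) (not simplifiable)
  at RLRR: (b+x) (not simplifiable)
  at RR: (((6+z)*(2*x))*((z+z)*(a*5))) (not simplifiable)
  at RRL: ((6+z)*(2*x)) (not simplifiable)
  at RRLL: (6+z) (not simplifiable)
  at RRLR: (2*x) (not simplifiable)
  at RRR: ((z+z)*(a*5)) (not simplifiable)
  at RRRL: (z+z) (not simplifiable)
  at RRRR: (a*5) (not simplifiable)
Found simplifiable subexpr at path root: (0+((1*(3*(b+x)))+(((6+z)*(2*x))*((z+z)*(a*5)))))
One SIMPLIFY step would give: ((1*(3*(b+x)))+(((6+z)*(2*x))*((z+z)*(a*5))))
-> NOT in normal form.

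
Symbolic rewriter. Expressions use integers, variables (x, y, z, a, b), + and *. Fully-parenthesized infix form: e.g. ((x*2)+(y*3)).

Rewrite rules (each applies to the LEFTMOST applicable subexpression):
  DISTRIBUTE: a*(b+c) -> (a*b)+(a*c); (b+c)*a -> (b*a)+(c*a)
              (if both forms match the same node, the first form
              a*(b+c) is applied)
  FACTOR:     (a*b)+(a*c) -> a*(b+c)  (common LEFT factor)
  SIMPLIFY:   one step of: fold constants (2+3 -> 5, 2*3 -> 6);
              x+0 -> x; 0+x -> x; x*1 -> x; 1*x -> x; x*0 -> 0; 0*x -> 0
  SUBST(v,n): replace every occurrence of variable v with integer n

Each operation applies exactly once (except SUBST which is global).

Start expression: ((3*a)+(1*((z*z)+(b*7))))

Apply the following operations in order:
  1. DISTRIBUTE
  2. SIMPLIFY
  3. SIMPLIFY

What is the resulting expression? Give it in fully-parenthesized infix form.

Answer: ((3*a)+((z*z)+(b*7)))

Derivation:
Start: ((3*a)+(1*((z*z)+(b*7))))
Apply DISTRIBUTE at R (target: (1*((z*z)+(b*7)))): ((3*a)+(1*((z*z)+(b*7)))) -> ((3*a)+((1*(z*z))+(1*(b*7))))
Apply SIMPLIFY at RL (target: (1*(z*z))): ((3*a)+((1*(z*z))+(1*(b*7)))) -> ((3*a)+((z*z)+(1*(b*7))))
Apply SIMPLIFY at RR (target: (1*(b*7))): ((3*a)+((z*z)+(1*(b*7)))) -> ((3*a)+((z*z)+(b*7)))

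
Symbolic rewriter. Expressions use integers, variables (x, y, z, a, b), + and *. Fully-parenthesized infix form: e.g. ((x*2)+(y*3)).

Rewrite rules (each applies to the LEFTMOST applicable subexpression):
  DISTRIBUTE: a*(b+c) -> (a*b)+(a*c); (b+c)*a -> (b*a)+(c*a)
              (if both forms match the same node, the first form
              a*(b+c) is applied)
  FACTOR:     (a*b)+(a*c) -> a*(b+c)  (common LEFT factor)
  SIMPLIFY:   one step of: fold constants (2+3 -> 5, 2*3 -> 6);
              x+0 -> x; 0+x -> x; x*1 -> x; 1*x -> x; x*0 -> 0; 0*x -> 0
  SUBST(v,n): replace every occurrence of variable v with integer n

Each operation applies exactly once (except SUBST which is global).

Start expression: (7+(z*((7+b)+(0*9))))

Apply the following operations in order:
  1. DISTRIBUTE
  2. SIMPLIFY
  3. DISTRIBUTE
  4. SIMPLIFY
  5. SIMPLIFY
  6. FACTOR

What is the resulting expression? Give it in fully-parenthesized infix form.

Answer: (7+(z*(7+b)))

Derivation:
Start: (7+(z*((7+b)+(0*9))))
Apply DISTRIBUTE at R (target: (z*((7+b)+(0*9)))): (7+(z*((7+b)+(0*9)))) -> (7+((z*(7+b))+(z*(0*9))))
Apply SIMPLIFY at RRR (target: (0*9)): (7+((z*(7+b))+(z*(0*9)))) -> (7+((z*(7+b))+(z*0)))
Apply DISTRIBUTE at RL (target: (z*(7+b))): (7+((z*(7+b))+(z*0))) -> (7+(((z*7)+(z*b))+(z*0)))
Apply SIMPLIFY at RR (target: (z*0)): (7+(((z*7)+(z*b))+(z*0))) -> (7+(((z*7)+(z*b))+0))
Apply SIMPLIFY at R (target: (((z*7)+(z*b))+0)): (7+(((z*7)+(z*b))+0)) -> (7+((z*7)+(z*b)))
Apply FACTOR at R (target: ((z*7)+(z*b))): (7+((z*7)+(z*b))) -> (7+(z*(7+b)))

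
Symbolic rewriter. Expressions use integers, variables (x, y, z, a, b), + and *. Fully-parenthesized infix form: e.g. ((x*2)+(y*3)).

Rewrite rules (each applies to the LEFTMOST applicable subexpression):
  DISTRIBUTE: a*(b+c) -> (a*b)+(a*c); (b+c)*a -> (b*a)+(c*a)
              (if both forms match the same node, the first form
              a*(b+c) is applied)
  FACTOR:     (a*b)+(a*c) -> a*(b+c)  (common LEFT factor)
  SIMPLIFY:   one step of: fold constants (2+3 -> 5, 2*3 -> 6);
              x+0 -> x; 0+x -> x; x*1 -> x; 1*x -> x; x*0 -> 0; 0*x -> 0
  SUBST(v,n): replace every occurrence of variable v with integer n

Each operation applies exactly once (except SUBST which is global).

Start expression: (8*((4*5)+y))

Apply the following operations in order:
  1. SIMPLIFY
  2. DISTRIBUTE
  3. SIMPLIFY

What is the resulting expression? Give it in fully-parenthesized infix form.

Start: (8*((4*5)+y))
Apply SIMPLIFY at RL (target: (4*5)): (8*((4*5)+y)) -> (8*(20+y))
Apply DISTRIBUTE at root (target: (8*(20+y))): (8*(20+y)) -> ((8*20)+(8*y))
Apply SIMPLIFY at L (target: (8*20)): ((8*20)+(8*y)) -> (160+(8*y))

Answer: (160+(8*y))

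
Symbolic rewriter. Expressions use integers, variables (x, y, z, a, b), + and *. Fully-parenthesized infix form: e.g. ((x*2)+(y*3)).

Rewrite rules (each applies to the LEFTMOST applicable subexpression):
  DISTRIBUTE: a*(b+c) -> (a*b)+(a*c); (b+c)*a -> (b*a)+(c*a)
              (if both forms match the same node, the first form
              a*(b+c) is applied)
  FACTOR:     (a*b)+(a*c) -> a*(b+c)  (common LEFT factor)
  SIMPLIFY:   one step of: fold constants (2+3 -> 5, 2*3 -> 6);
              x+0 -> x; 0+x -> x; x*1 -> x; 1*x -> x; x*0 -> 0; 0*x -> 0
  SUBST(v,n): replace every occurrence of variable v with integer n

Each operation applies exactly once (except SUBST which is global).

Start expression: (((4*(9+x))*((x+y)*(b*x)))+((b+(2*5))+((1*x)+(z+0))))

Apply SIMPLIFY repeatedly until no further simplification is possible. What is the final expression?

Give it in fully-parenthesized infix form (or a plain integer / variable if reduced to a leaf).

Answer: (((4*(9+x))*((x+y)*(b*x)))+((b+10)+(x+z)))

Derivation:
Start: (((4*(9+x))*((x+y)*(b*x)))+((b+(2*5))+((1*x)+(z+0))))
Step 1: at RLR: (2*5) -> 10; overall: (((4*(9+x))*((x+y)*(b*x)))+((b+(2*5))+((1*x)+(z+0)))) -> (((4*(9+x))*((x+y)*(b*x)))+((b+10)+((1*x)+(z+0))))
Step 2: at RRL: (1*x) -> x; overall: (((4*(9+x))*((x+y)*(b*x)))+((b+10)+((1*x)+(z+0)))) -> (((4*(9+x))*((x+y)*(b*x)))+((b+10)+(x+(z+0))))
Step 3: at RRR: (z+0) -> z; overall: (((4*(9+x))*((x+y)*(b*x)))+((b+10)+(x+(z+0)))) -> (((4*(9+x))*((x+y)*(b*x)))+((b+10)+(x+z)))
Fixed point: (((4*(9+x))*((x+y)*(b*x)))+((b+10)+(x+z)))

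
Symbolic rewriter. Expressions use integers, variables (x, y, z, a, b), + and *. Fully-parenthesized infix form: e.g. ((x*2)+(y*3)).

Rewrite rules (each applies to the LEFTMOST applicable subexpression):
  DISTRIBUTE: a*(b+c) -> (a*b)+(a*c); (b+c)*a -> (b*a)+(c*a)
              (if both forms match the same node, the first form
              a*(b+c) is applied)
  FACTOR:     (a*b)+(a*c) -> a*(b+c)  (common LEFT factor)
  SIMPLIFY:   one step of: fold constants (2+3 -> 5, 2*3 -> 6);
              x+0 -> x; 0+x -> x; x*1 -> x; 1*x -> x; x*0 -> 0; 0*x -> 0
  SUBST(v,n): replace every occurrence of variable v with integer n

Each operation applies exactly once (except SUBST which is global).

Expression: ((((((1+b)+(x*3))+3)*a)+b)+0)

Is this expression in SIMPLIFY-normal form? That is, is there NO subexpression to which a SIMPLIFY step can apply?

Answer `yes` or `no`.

Answer: no

Derivation:
Expression: ((((((1+b)+(x*3))+3)*a)+b)+0)
Scanning for simplifiable subexpressions (pre-order)...
  at root: ((((((1+b)+(x*3))+3)*a)+b)+0) (SIMPLIFIABLE)
  at L: (((((1+b)+(x*3))+3)*a)+b) (not simplifiable)
  at LL: ((((1+b)+(x*3))+3)*a) (not simplifiable)
  at LLL: (((1+b)+(x*3))+3) (not simplifiable)
  at LLLL: ((1+b)+(x*3)) (not simplifiable)
  at LLLLL: (1+b) (not simplifiable)
  at LLLLR: (x*3) (not simplifiable)
Found simplifiable subexpr at path root: ((((((1+b)+(x*3))+3)*a)+b)+0)
One SIMPLIFY step would give: (((((1+b)+(x*3))+3)*a)+b)
-> NOT in normal form.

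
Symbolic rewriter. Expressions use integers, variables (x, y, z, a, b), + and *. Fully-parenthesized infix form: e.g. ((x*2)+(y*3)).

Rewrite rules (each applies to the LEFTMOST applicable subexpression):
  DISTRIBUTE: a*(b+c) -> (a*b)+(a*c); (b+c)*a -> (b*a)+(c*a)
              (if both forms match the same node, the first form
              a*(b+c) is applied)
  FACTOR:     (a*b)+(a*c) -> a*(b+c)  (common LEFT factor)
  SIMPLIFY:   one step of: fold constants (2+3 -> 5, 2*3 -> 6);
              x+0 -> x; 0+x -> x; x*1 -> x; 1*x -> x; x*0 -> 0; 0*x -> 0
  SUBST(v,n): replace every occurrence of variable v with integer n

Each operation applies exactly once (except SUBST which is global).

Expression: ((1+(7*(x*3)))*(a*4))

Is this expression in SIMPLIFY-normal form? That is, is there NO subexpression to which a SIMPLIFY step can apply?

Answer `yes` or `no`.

Expression: ((1+(7*(x*3)))*(a*4))
Scanning for simplifiable subexpressions (pre-order)...
  at root: ((1+(7*(x*3)))*(a*4)) (not simplifiable)
  at L: (1+(7*(x*3))) (not simplifiable)
  at LR: (7*(x*3)) (not simplifiable)
  at LRR: (x*3) (not simplifiable)
  at R: (a*4) (not simplifiable)
Result: no simplifiable subexpression found -> normal form.

Answer: yes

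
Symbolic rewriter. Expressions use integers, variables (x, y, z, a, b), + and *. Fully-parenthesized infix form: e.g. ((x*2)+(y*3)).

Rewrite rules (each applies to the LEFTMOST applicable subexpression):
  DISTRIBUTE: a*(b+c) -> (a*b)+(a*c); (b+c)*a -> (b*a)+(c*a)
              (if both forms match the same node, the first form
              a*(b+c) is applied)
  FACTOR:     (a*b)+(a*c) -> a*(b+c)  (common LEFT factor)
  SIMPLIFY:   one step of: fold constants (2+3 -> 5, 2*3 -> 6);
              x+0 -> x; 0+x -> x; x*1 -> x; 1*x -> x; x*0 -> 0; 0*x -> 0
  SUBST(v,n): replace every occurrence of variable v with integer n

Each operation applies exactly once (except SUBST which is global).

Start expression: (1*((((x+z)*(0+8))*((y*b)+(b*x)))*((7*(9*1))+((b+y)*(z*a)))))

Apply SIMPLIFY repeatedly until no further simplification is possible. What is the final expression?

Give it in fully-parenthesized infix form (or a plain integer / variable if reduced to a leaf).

Start: (1*((((x+z)*(0+8))*((y*b)+(b*x)))*((7*(9*1))+((b+y)*(z*a)))))
Step 1: at root: (1*((((x+z)*(0+8))*((y*b)+(b*x)))*((7*(9*1))+((b+y)*(z*a))))) -> ((((x+z)*(0+8))*((y*b)+(b*x)))*((7*(9*1))+((b+y)*(z*a)))); overall: (1*((((x+z)*(0+8))*((y*b)+(b*x)))*((7*(9*1))+((b+y)*(z*a))))) -> ((((x+z)*(0+8))*((y*b)+(b*x)))*((7*(9*1))+((b+y)*(z*a))))
Step 2: at LLR: (0+8) -> 8; overall: ((((x+z)*(0+8))*((y*b)+(b*x)))*((7*(9*1))+((b+y)*(z*a)))) -> ((((x+z)*8)*((y*b)+(b*x)))*((7*(9*1))+((b+y)*(z*a))))
Step 3: at RLR: (9*1) -> 9; overall: ((((x+z)*8)*((y*b)+(b*x)))*((7*(9*1))+((b+y)*(z*a)))) -> ((((x+z)*8)*((y*b)+(b*x)))*((7*9)+((b+y)*(z*a))))
Step 4: at RL: (7*9) -> 63; overall: ((((x+z)*8)*((y*b)+(b*x)))*((7*9)+((b+y)*(z*a)))) -> ((((x+z)*8)*((y*b)+(b*x)))*(63+((b+y)*(z*a))))
Fixed point: ((((x+z)*8)*((y*b)+(b*x)))*(63+((b+y)*(z*a))))

Answer: ((((x+z)*8)*((y*b)+(b*x)))*(63+((b+y)*(z*a))))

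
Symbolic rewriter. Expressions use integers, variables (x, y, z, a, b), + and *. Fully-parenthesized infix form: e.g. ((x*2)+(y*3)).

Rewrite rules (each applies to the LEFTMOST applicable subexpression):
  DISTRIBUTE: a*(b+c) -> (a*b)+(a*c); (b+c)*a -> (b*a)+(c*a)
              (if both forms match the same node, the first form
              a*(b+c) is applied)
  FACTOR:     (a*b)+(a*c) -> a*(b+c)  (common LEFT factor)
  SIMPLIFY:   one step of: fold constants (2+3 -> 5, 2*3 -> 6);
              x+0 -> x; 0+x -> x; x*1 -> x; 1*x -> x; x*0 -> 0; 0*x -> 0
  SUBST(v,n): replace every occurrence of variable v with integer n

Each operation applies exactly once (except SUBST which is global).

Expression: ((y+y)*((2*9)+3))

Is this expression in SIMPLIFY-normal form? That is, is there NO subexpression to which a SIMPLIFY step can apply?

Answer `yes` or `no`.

Expression: ((y+y)*((2*9)+3))
Scanning for simplifiable subexpressions (pre-order)...
  at root: ((y+y)*((2*9)+3)) (not simplifiable)
  at L: (y+y) (not simplifiable)
  at R: ((2*9)+3) (not simplifiable)
  at RL: (2*9) (SIMPLIFIABLE)
Found simplifiable subexpr at path RL: (2*9)
One SIMPLIFY step would give: ((y+y)*(18+3))
-> NOT in normal form.

Answer: no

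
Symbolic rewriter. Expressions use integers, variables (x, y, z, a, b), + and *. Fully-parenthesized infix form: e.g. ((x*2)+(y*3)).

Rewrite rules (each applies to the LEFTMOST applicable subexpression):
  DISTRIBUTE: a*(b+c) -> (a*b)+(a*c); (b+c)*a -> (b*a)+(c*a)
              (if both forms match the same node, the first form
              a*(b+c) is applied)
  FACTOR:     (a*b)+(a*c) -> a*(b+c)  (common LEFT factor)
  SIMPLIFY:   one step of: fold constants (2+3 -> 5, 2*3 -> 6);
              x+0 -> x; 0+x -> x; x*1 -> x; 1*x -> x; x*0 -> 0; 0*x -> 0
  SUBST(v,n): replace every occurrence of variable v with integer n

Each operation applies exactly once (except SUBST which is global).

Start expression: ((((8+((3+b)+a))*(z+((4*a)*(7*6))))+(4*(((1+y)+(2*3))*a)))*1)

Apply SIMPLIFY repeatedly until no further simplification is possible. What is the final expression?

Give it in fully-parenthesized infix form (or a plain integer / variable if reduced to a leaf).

Start: ((((8+((3+b)+a))*(z+((4*a)*(7*6))))+(4*(((1+y)+(2*3))*a)))*1)
Step 1: at root: ((((8+((3+b)+a))*(z+((4*a)*(7*6))))+(4*(((1+y)+(2*3))*a)))*1) -> (((8+((3+b)+a))*(z+((4*a)*(7*6))))+(4*(((1+y)+(2*3))*a))); overall: ((((8+((3+b)+a))*(z+((4*a)*(7*6))))+(4*(((1+y)+(2*3))*a)))*1) -> (((8+((3+b)+a))*(z+((4*a)*(7*6))))+(4*(((1+y)+(2*3))*a)))
Step 2: at LRRR: (7*6) -> 42; overall: (((8+((3+b)+a))*(z+((4*a)*(7*6))))+(4*(((1+y)+(2*3))*a))) -> (((8+((3+b)+a))*(z+((4*a)*42)))+(4*(((1+y)+(2*3))*a)))
Step 3: at RRLR: (2*3) -> 6; overall: (((8+((3+b)+a))*(z+((4*a)*42)))+(4*(((1+y)+(2*3))*a))) -> (((8+((3+b)+a))*(z+((4*a)*42)))+(4*(((1+y)+6)*a)))
Fixed point: (((8+((3+b)+a))*(z+((4*a)*42)))+(4*(((1+y)+6)*a)))

Answer: (((8+((3+b)+a))*(z+((4*a)*42)))+(4*(((1+y)+6)*a)))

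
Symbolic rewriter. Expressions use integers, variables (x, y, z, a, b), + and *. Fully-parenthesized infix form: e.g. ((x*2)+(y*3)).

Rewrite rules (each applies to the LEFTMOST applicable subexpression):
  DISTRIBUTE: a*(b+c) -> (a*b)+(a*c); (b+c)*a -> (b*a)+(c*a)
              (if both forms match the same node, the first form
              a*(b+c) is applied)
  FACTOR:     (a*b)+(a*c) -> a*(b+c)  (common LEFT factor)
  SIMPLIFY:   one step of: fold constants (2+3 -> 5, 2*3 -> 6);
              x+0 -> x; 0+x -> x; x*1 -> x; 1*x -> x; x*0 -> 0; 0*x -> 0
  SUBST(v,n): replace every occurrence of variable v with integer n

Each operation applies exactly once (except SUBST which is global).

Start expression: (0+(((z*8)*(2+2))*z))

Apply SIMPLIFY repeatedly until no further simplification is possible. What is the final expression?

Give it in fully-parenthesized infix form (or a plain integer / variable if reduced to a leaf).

Start: (0+(((z*8)*(2+2))*z))
Step 1: at root: (0+(((z*8)*(2+2))*z)) -> (((z*8)*(2+2))*z); overall: (0+(((z*8)*(2+2))*z)) -> (((z*8)*(2+2))*z)
Step 2: at LR: (2+2) -> 4; overall: (((z*8)*(2+2))*z) -> (((z*8)*4)*z)
Fixed point: (((z*8)*4)*z)

Answer: (((z*8)*4)*z)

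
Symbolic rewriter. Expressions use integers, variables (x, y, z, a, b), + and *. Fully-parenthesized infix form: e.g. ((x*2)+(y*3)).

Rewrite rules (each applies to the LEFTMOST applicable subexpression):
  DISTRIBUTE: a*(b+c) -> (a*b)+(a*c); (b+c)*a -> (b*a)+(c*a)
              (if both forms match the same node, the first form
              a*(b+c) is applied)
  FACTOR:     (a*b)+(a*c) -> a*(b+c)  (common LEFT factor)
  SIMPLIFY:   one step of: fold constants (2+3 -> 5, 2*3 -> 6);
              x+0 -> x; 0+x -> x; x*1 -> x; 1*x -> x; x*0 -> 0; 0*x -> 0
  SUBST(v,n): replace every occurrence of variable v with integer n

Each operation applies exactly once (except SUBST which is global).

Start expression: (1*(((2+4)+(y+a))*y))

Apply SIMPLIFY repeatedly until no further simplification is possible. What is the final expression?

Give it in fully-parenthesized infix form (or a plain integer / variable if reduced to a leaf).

Answer: ((6+(y+a))*y)

Derivation:
Start: (1*(((2+4)+(y+a))*y))
Step 1: at root: (1*(((2+4)+(y+a))*y)) -> (((2+4)+(y+a))*y); overall: (1*(((2+4)+(y+a))*y)) -> (((2+4)+(y+a))*y)
Step 2: at LL: (2+4) -> 6; overall: (((2+4)+(y+a))*y) -> ((6+(y+a))*y)
Fixed point: ((6+(y+a))*y)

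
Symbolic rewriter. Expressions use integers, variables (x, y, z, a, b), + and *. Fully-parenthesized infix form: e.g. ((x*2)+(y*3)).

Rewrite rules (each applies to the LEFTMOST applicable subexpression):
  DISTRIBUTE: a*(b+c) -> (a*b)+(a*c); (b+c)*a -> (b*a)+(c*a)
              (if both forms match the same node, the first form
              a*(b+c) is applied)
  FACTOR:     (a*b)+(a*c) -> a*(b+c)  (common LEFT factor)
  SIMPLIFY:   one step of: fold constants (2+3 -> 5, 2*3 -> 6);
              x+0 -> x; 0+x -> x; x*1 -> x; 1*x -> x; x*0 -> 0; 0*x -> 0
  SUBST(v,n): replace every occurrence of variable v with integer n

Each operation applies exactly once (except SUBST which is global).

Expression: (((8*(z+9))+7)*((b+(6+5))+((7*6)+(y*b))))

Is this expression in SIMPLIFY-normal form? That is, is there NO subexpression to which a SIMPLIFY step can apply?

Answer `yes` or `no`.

Answer: no

Derivation:
Expression: (((8*(z+9))+7)*((b+(6+5))+((7*6)+(y*b))))
Scanning for simplifiable subexpressions (pre-order)...
  at root: (((8*(z+9))+7)*((b+(6+5))+((7*6)+(y*b)))) (not simplifiable)
  at L: ((8*(z+9))+7) (not simplifiable)
  at LL: (8*(z+9)) (not simplifiable)
  at LLR: (z+9) (not simplifiable)
  at R: ((b+(6+5))+((7*6)+(y*b))) (not simplifiable)
  at RL: (b+(6+5)) (not simplifiable)
  at RLR: (6+5) (SIMPLIFIABLE)
  at RR: ((7*6)+(y*b)) (not simplifiable)
  at RRL: (7*6) (SIMPLIFIABLE)
  at RRR: (y*b) (not simplifiable)
Found simplifiable subexpr at path RLR: (6+5)
One SIMPLIFY step would give: (((8*(z+9))+7)*((b+11)+((7*6)+(y*b))))
-> NOT in normal form.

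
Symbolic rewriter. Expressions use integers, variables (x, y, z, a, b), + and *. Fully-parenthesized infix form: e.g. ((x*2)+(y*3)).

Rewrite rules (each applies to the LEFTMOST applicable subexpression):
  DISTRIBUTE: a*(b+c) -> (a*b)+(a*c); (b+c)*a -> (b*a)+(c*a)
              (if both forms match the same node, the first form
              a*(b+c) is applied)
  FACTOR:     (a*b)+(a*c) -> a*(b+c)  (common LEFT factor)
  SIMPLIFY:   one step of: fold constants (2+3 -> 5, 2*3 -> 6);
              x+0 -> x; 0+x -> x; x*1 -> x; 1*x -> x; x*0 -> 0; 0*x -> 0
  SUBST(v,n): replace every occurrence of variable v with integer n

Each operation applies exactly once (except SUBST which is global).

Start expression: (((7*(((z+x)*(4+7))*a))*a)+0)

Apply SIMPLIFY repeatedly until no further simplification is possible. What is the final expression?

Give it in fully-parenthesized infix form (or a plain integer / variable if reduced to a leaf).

Answer: ((7*(((z+x)*11)*a))*a)

Derivation:
Start: (((7*(((z+x)*(4+7))*a))*a)+0)
Step 1: at root: (((7*(((z+x)*(4+7))*a))*a)+0) -> ((7*(((z+x)*(4+7))*a))*a); overall: (((7*(((z+x)*(4+7))*a))*a)+0) -> ((7*(((z+x)*(4+7))*a))*a)
Step 2: at LRLR: (4+7) -> 11; overall: ((7*(((z+x)*(4+7))*a))*a) -> ((7*(((z+x)*11)*a))*a)
Fixed point: ((7*(((z+x)*11)*a))*a)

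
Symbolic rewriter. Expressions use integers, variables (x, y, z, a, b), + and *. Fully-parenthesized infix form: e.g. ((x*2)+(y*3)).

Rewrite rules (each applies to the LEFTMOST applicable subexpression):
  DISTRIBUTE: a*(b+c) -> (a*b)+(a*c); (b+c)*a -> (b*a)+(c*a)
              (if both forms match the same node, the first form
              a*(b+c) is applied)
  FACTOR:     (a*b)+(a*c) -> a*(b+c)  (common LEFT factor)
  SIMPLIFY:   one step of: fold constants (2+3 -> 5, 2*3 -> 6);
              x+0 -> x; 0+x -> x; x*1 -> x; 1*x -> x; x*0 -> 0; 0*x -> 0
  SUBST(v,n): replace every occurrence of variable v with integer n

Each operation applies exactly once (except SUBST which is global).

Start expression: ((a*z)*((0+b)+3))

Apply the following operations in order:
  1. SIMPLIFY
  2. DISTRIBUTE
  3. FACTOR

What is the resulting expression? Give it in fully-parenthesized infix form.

Answer: ((a*z)*(b+3))

Derivation:
Start: ((a*z)*((0+b)+3))
Apply SIMPLIFY at RL (target: (0+b)): ((a*z)*((0+b)+3)) -> ((a*z)*(b+3))
Apply DISTRIBUTE at root (target: ((a*z)*(b+3))): ((a*z)*(b+3)) -> (((a*z)*b)+((a*z)*3))
Apply FACTOR at root (target: (((a*z)*b)+((a*z)*3))): (((a*z)*b)+((a*z)*3)) -> ((a*z)*(b+3))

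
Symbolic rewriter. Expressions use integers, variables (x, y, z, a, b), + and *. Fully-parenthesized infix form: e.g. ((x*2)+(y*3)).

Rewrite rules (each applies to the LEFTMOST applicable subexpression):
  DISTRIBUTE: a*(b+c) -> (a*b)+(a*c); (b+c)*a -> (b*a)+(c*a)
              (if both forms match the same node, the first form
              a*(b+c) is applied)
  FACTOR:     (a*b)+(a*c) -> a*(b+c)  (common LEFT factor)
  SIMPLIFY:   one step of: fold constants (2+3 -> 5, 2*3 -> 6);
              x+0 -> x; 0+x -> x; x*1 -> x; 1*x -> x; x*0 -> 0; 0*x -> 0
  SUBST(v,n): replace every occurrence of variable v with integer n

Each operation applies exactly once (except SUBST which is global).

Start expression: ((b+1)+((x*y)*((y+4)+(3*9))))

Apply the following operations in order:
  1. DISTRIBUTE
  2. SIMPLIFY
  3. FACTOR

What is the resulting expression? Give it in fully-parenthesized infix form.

Answer: ((b+1)+((x*y)*((y+4)+27)))

Derivation:
Start: ((b+1)+((x*y)*((y+4)+(3*9))))
Apply DISTRIBUTE at R (target: ((x*y)*((y+4)+(3*9)))): ((b+1)+((x*y)*((y+4)+(3*9)))) -> ((b+1)+(((x*y)*(y+4))+((x*y)*(3*9))))
Apply SIMPLIFY at RRR (target: (3*9)): ((b+1)+(((x*y)*(y+4))+((x*y)*(3*9)))) -> ((b+1)+(((x*y)*(y+4))+((x*y)*27)))
Apply FACTOR at R (target: (((x*y)*(y+4))+((x*y)*27))): ((b+1)+(((x*y)*(y+4))+((x*y)*27))) -> ((b+1)+((x*y)*((y+4)+27)))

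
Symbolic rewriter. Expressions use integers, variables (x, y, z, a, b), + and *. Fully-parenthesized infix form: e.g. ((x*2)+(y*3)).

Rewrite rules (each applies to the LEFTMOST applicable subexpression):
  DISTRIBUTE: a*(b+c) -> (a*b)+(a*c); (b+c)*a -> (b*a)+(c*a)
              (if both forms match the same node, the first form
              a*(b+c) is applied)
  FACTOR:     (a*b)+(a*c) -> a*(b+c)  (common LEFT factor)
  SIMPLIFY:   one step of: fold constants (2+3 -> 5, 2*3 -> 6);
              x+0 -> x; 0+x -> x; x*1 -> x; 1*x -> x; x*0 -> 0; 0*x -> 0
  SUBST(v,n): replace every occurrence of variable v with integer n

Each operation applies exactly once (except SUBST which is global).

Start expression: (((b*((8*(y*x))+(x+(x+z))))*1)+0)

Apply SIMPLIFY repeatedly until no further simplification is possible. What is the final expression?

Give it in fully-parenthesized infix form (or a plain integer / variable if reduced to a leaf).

Answer: (b*((8*(y*x))+(x+(x+z))))

Derivation:
Start: (((b*((8*(y*x))+(x+(x+z))))*1)+0)
Step 1: at root: (((b*((8*(y*x))+(x+(x+z))))*1)+0) -> ((b*((8*(y*x))+(x+(x+z))))*1); overall: (((b*((8*(y*x))+(x+(x+z))))*1)+0) -> ((b*((8*(y*x))+(x+(x+z))))*1)
Step 2: at root: ((b*((8*(y*x))+(x+(x+z))))*1) -> (b*((8*(y*x))+(x+(x+z)))); overall: ((b*((8*(y*x))+(x+(x+z))))*1) -> (b*((8*(y*x))+(x+(x+z))))
Fixed point: (b*((8*(y*x))+(x+(x+z))))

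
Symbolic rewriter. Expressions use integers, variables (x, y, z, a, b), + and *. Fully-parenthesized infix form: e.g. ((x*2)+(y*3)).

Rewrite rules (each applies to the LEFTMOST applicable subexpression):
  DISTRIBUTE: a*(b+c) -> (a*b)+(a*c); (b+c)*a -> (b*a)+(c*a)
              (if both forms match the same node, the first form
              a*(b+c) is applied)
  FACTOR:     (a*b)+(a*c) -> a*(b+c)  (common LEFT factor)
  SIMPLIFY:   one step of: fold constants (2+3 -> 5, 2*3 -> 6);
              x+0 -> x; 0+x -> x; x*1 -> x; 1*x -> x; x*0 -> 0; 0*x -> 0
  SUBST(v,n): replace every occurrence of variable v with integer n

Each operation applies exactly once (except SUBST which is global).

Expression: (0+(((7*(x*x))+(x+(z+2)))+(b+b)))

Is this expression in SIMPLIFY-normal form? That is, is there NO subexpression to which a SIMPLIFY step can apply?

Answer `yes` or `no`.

Expression: (0+(((7*(x*x))+(x+(z+2)))+(b+b)))
Scanning for simplifiable subexpressions (pre-order)...
  at root: (0+(((7*(x*x))+(x+(z+2)))+(b+b))) (SIMPLIFIABLE)
  at R: (((7*(x*x))+(x+(z+2)))+(b+b)) (not simplifiable)
  at RL: ((7*(x*x))+(x+(z+2))) (not simplifiable)
  at RLL: (7*(x*x)) (not simplifiable)
  at RLLR: (x*x) (not simplifiable)
  at RLR: (x+(z+2)) (not simplifiable)
  at RLRR: (z+2) (not simplifiable)
  at RR: (b+b) (not simplifiable)
Found simplifiable subexpr at path root: (0+(((7*(x*x))+(x+(z+2)))+(b+b)))
One SIMPLIFY step would give: (((7*(x*x))+(x+(z+2)))+(b+b))
-> NOT in normal form.

Answer: no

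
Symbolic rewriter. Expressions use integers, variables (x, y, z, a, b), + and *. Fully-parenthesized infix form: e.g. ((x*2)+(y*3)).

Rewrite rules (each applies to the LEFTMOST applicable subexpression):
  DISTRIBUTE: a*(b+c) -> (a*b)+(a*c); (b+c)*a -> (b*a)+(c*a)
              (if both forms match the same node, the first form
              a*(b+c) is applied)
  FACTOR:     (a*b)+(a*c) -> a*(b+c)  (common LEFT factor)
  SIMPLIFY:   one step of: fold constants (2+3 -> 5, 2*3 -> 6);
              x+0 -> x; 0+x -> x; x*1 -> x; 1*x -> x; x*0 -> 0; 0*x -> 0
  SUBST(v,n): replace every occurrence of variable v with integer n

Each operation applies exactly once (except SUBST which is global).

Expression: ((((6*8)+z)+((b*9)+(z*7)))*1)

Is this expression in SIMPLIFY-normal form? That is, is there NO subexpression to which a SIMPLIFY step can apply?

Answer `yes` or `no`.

Expression: ((((6*8)+z)+((b*9)+(z*7)))*1)
Scanning for simplifiable subexpressions (pre-order)...
  at root: ((((6*8)+z)+((b*9)+(z*7)))*1) (SIMPLIFIABLE)
  at L: (((6*8)+z)+((b*9)+(z*7))) (not simplifiable)
  at LL: ((6*8)+z) (not simplifiable)
  at LLL: (6*8) (SIMPLIFIABLE)
  at LR: ((b*9)+(z*7)) (not simplifiable)
  at LRL: (b*9) (not simplifiable)
  at LRR: (z*7) (not simplifiable)
Found simplifiable subexpr at path root: ((((6*8)+z)+((b*9)+(z*7)))*1)
One SIMPLIFY step would give: (((6*8)+z)+((b*9)+(z*7)))
-> NOT in normal form.

Answer: no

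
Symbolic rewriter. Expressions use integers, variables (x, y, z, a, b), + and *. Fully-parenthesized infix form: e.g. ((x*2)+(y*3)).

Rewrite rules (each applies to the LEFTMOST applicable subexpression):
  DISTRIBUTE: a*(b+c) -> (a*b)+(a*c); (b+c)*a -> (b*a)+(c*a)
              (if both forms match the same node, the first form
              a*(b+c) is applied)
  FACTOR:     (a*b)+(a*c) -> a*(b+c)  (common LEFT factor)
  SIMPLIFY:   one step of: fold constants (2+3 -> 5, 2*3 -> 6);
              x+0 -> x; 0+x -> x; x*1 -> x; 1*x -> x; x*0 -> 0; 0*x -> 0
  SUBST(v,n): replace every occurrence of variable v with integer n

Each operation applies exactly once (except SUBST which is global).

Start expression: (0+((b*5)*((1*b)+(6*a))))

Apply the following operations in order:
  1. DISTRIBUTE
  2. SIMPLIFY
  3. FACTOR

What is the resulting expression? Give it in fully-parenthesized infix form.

Answer: ((b*5)*((1*b)+(6*a)))

Derivation:
Start: (0+((b*5)*((1*b)+(6*a))))
Apply DISTRIBUTE at R (target: ((b*5)*((1*b)+(6*a)))): (0+((b*5)*((1*b)+(6*a)))) -> (0+(((b*5)*(1*b))+((b*5)*(6*a))))
Apply SIMPLIFY at root (target: (0+(((b*5)*(1*b))+((b*5)*(6*a))))): (0+(((b*5)*(1*b))+((b*5)*(6*a)))) -> (((b*5)*(1*b))+((b*5)*(6*a)))
Apply FACTOR at root (target: (((b*5)*(1*b))+((b*5)*(6*a)))): (((b*5)*(1*b))+((b*5)*(6*a))) -> ((b*5)*((1*b)+(6*a)))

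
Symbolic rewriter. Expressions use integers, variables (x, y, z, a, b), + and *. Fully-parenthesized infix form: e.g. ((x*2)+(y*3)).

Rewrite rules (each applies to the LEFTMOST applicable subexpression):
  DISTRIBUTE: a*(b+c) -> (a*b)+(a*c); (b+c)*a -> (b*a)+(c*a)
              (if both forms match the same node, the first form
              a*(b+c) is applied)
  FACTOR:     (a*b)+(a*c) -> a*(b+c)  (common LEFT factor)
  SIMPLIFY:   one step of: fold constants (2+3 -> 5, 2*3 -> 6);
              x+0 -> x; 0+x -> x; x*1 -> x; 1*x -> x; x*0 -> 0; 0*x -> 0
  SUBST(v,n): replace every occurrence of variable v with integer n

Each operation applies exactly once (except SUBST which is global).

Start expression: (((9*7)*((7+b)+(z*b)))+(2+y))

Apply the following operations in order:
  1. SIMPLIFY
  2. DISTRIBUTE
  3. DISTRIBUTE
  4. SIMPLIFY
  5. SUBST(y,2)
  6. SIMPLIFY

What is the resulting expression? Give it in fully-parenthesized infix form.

Start: (((9*7)*((7+b)+(z*b)))+(2+y))
Apply SIMPLIFY at LL (target: (9*7)): (((9*7)*((7+b)+(z*b)))+(2+y)) -> ((63*((7+b)+(z*b)))+(2+y))
Apply DISTRIBUTE at L (target: (63*((7+b)+(z*b)))): ((63*((7+b)+(z*b)))+(2+y)) -> (((63*(7+b))+(63*(z*b)))+(2+y))
Apply DISTRIBUTE at LL (target: (63*(7+b))): (((63*(7+b))+(63*(z*b)))+(2+y)) -> ((((63*7)+(63*b))+(63*(z*b)))+(2+y))
Apply SIMPLIFY at LLL (target: (63*7)): ((((63*7)+(63*b))+(63*(z*b)))+(2+y)) -> (((441+(63*b))+(63*(z*b)))+(2+y))
Apply SUBST(y,2): (((441+(63*b))+(63*(z*b)))+(2+y)) -> (((441+(63*b))+(63*(z*b)))+(2+2))
Apply SIMPLIFY at R (target: (2+2)): (((441+(63*b))+(63*(z*b)))+(2+2)) -> (((441+(63*b))+(63*(z*b)))+4)

Answer: (((441+(63*b))+(63*(z*b)))+4)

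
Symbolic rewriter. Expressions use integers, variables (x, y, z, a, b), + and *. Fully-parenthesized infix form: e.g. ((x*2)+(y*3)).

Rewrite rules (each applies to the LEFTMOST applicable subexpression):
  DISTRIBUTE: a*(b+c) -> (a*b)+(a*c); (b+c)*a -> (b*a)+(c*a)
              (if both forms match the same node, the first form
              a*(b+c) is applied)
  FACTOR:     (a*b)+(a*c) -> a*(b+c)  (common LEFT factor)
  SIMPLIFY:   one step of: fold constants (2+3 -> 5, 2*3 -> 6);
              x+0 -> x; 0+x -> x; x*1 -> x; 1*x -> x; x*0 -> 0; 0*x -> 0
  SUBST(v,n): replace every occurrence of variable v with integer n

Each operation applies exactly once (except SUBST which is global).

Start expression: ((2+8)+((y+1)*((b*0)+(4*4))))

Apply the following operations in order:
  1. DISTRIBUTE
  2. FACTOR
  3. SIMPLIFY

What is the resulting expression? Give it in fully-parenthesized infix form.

Answer: (10+((y+1)*((b*0)+(4*4))))

Derivation:
Start: ((2+8)+((y+1)*((b*0)+(4*4))))
Apply DISTRIBUTE at R (target: ((y+1)*((b*0)+(4*4)))): ((2+8)+((y+1)*((b*0)+(4*4)))) -> ((2+8)+(((y+1)*(b*0))+((y+1)*(4*4))))
Apply FACTOR at R (target: (((y+1)*(b*0))+((y+1)*(4*4)))): ((2+8)+(((y+1)*(b*0))+((y+1)*(4*4)))) -> ((2+8)+((y+1)*((b*0)+(4*4))))
Apply SIMPLIFY at L (target: (2+8)): ((2+8)+((y+1)*((b*0)+(4*4)))) -> (10+((y+1)*((b*0)+(4*4))))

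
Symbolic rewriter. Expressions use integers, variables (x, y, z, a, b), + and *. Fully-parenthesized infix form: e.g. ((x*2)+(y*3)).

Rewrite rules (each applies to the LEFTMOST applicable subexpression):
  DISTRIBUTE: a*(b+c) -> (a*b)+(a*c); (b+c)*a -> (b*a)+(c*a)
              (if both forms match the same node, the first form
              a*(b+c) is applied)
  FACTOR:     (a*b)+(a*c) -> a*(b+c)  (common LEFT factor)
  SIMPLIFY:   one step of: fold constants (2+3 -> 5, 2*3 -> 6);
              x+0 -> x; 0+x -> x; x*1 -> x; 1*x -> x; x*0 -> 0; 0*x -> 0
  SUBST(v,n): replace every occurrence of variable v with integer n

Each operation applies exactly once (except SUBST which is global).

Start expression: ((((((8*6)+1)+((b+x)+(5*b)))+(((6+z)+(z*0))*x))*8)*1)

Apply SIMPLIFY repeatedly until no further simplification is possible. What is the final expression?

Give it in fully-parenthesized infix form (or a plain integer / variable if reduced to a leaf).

Answer: (((49+((b+x)+(5*b)))+((6+z)*x))*8)

Derivation:
Start: ((((((8*6)+1)+((b+x)+(5*b)))+(((6+z)+(z*0))*x))*8)*1)
Step 1: at root: ((((((8*6)+1)+((b+x)+(5*b)))+(((6+z)+(z*0))*x))*8)*1) -> (((((8*6)+1)+((b+x)+(5*b)))+(((6+z)+(z*0))*x))*8); overall: ((((((8*6)+1)+((b+x)+(5*b)))+(((6+z)+(z*0))*x))*8)*1) -> (((((8*6)+1)+((b+x)+(5*b)))+(((6+z)+(z*0))*x))*8)
Step 2: at LLLL: (8*6) -> 48; overall: (((((8*6)+1)+((b+x)+(5*b)))+(((6+z)+(z*0))*x))*8) -> ((((48+1)+((b+x)+(5*b)))+(((6+z)+(z*0))*x))*8)
Step 3: at LLL: (48+1) -> 49; overall: ((((48+1)+((b+x)+(5*b)))+(((6+z)+(z*0))*x))*8) -> (((49+((b+x)+(5*b)))+(((6+z)+(z*0))*x))*8)
Step 4: at LRLR: (z*0) -> 0; overall: (((49+((b+x)+(5*b)))+(((6+z)+(z*0))*x))*8) -> (((49+((b+x)+(5*b)))+(((6+z)+0)*x))*8)
Step 5: at LRL: ((6+z)+0) -> (6+z); overall: (((49+((b+x)+(5*b)))+(((6+z)+0)*x))*8) -> (((49+((b+x)+(5*b)))+((6+z)*x))*8)
Fixed point: (((49+((b+x)+(5*b)))+((6+z)*x))*8)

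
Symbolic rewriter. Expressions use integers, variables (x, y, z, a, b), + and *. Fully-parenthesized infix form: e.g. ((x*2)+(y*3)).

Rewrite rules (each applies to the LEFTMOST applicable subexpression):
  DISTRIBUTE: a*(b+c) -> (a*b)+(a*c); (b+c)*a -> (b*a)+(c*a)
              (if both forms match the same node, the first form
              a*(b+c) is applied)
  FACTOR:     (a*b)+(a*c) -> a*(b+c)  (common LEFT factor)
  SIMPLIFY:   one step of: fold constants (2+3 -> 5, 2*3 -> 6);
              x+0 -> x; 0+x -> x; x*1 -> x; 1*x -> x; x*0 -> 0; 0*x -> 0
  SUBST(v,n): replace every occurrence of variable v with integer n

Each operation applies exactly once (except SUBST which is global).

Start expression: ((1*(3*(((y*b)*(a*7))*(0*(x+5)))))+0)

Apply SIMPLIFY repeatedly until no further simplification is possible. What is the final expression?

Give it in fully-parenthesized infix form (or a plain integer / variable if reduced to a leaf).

Answer: 0

Derivation:
Start: ((1*(3*(((y*b)*(a*7))*(0*(x+5)))))+0)
Step 1: at root: ((1*(3*(((y*b)*(a*7))*(0*(x+5)))))+0) -> (1*(3*(((y*b)*(a*7))*(0*(x+5))))); overall: ((1*(3*(((y*b)*(a*7))*(0*(x+5)))))+0) -> (1*(3*(((y*b)*(a*7))*(0*(x+5)))))
Step 2: at root: (1*(3*(((y*b)*(a*7))*(0*(x+5))))) -> (3*(((y*b)*(a*7))*(0*(x+5)))); overall: (1*(3*(((y*b)*(a*7))*(0*(x+5))))) -> (3*(((y*b)*(a*7))*(0*(x+5))))
Step 3: at RR: (0*(x+5)) -> 0; overall: (3*(((y*b)*(a*7))*(0*(x+5)))) -> (3*(((y*b)*(a*7))*0))
Step 4: at R: (((y*b)*(a*7))*0) -> 0; overall: (3*(((y*b)*(a*7))*0)) -> (3*0)
Step 5: at root: (3*0) -> 0; overall: (3*0) -> 0
Fixed point: 0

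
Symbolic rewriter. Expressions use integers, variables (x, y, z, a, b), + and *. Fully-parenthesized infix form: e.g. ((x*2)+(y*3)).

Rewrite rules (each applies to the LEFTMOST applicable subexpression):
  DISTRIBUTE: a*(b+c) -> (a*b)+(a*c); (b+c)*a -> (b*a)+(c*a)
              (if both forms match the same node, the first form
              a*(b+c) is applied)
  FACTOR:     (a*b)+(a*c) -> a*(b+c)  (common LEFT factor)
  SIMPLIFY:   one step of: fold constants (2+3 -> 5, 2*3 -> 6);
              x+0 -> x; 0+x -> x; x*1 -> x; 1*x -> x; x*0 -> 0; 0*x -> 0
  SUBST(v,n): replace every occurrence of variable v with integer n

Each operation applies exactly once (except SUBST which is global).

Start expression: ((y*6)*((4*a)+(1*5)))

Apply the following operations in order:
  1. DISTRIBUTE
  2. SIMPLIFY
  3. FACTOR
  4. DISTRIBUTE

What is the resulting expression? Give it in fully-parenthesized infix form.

Start: ((y*6)*((4*a)+(1*5)))
Apply DISTRIBUTE at root (target: ((y*6)*((4*a)+(1*5)))): ((y*6)*((4*a)+(1*5))) -> (((y*6)*(4*a))+((y*6)*(1*5)))
Apply SIMPLIFY at RR (target: (1*5)): (((y*6)*(4*a))+((y*6)*(1*5))) -> (((y*6)*(4*a))+((y*6)*5))
Apply FACTOR at root (target: (((y*6)*(4*a))+((y*6)*5))): (((y*6)*(4*a))+((y*6)*5)) -> ((y*6)*((4*a)+5))
Apply DISTRIBUTE at root (target: ((y*6)*((4*a)+5))): ((y*6)*((4*a)+5)) -> (((y*6)*(4*a))+((y*6)*5))

Answer: (((y*6)*(4*a))+((y*6)*5))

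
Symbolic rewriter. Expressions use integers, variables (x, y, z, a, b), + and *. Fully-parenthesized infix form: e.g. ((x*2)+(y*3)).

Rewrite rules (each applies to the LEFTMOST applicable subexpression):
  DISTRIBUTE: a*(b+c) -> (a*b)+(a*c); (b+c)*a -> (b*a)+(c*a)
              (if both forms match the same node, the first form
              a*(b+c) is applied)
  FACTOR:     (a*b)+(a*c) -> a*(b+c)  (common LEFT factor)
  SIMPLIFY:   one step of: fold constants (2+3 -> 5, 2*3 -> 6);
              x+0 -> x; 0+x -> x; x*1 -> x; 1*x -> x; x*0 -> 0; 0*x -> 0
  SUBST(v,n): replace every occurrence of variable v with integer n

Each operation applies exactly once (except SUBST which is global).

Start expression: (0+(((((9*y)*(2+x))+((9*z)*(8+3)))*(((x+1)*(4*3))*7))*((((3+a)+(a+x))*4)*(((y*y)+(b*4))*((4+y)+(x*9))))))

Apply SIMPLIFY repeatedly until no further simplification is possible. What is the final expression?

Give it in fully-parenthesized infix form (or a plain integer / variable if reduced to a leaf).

Answer: (((((9*y)*(2+x))+((9*z)*11))*(((x+1)*12)*7))*((((3+a)+(a+x))*4)*(((y*y)+(b*4))*((4+y)+(x*9)))))

Derivation:
Start: (0+(((((9*y)*(2+x))+((9*z)*(8+3)))*(((x+1)*(4*3))*7))*((((3+a)+(a+x))*4)*(((y*y)+(b*4))*((4+y)+(x*9))))))
Step 1: at root: (0+(((((9*y)*(2+x))+((9*z)*(8+3)))*(((x+1)*(4*3))*7))*((((3+a)+(a+x))*4)*(((y*y)+(b*4))*((4+y)+(x*9)))))) -> (((((9*y)*(2+x))+((9*z)*(8+3)))*(((x+1)*(4*3))*7))*((((3+a)+(a+x))*4)*(((y*y)+(b*4))*((4+y)+(x*9))))); overall: (0+(((((9*y)*(2+x))+((9*z)*(8+3)))*(((x+1)*(4*3))*7))*((((3+a)+(a+x))*4)*(((y*y)+(b*4))*((4+y)+(x*9)))))) -> (((((9*y)*(2+x))+((9*z)*(8+3)))*(((x+1)*(4*3))*7))*((((3+a)+(a+x))*4)*(((y*y)+(b*4))*((4+y)+(x*9)))))
Step 2: at LLRR: (8+3) -> 11; overall: (((((9*y)*(2+x))+((9*z)*(8+3)))*(((x+1)*(4*3))*7))*((((3+a)+(a+x))*4)*(((y*y)+(b*4))*((4+y)+(x*9))))) -> (((((9*y)*(2+x))+((9*z)*11))*(((x+1)*(4*3))*7))*((((3+a)+(a+x))*4)*(((y*y)+(b*4))*((4+y)+(x*9)))))
Step 3: at LRLR: (4*3) -> 12; overall: (((((9*y)*(2+x))+((9*z)*11))*(((x+1)*(4*3))*7))*((((3+a)+(a+x))*4)*(((y*y)+(b*4))*((4+y)+(x*9))))) -> (((((9*y)*(2+x))+((9*z)*11))*(((x+1)*12)*7))*((((3+a)+(a+x))*4)*(((y*y)+(b*4))*((4+y)+(x*9)))))
Fixed point: (((((9*y)*(2+x))+((9*z)*11))*(((x+1)*12)*7))*((((3+a)+(a+x))*4)*(((y*y)+(b*4))*((4+y)+(x*9)))))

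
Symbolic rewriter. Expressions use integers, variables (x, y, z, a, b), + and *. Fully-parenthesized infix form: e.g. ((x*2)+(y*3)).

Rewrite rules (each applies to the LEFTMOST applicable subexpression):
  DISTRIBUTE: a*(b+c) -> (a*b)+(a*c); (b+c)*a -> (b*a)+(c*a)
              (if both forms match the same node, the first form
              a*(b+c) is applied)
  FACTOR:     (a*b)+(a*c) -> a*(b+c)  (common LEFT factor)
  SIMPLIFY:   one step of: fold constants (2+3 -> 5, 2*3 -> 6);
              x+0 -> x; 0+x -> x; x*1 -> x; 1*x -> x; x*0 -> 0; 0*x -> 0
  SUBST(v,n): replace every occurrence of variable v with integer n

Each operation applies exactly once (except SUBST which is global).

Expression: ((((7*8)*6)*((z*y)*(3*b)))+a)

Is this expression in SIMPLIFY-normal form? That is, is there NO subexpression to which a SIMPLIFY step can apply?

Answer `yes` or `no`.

Expression: ((((7*8)*6)*((z*y)*(3*b)))+a)
Scanning for simplifiable subexpressions (pre-order)...
  at root: ((((7*8)*6)*((z*y)*(3*b)))+a) (not simplifiable)
  at L: (((7*8)*6)*((z*y)*(3*b))) (not simplifiable)
  at LL: ((7*8)*6) (not simplifiable)
  at LLL: (7*8) (SIMPLIFIABLE)
  at LR: ((z*y)*(3*b)) (not simplifiable)
  at LRL: (z*y) (not simplifiable)
  at LRR: (3*b) (not simplifiable)
Found simplifiable subexpr at path LLL: (7*8)
One SIMPLIFY step would give: (((56*6)*((z*y)*(3*b)))+a)
-> NOT in normal form.

Answer: no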